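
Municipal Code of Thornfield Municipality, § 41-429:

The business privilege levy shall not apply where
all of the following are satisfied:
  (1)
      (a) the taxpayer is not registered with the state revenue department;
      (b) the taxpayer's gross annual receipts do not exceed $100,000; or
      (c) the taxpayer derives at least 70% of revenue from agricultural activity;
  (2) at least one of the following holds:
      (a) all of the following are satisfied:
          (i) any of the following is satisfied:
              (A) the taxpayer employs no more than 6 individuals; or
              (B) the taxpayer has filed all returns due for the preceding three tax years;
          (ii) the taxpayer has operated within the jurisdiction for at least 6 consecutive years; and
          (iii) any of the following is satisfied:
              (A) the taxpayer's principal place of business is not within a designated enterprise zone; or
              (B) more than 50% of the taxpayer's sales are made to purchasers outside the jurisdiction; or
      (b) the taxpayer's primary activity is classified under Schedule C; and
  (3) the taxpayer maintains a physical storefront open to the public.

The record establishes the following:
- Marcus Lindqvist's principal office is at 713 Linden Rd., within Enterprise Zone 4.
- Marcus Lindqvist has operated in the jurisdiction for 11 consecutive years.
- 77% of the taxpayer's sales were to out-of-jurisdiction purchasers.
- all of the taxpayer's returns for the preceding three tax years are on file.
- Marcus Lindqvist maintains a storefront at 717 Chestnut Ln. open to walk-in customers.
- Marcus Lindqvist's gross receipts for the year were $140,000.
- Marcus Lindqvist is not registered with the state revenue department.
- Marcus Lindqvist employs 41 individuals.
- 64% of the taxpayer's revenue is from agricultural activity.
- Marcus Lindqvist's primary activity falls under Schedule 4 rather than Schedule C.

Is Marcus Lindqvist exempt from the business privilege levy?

Yes — exempt.

(a) not (state-registered) — holds.
(b) receipts ≤ $100,000 — not satisfied.
(c) ≥70% agricultural — fails.
(1): T OR F OR F → true.
(A) ≤ 6 employees — not satisfied.
(B) returns current — satisfied.
(i) = F OR T = true.
(ii) ≥ 6 yrs in jurisdiction — met.
(A) not (in enterprise zone) — fails.
(B) >50% out-of-jur. sales — satisfied.
So (iii) is satisfied (F OR T).
So (a) is satisfied (T AND T AND T).
(b) Schedule C activity — not met.
(2): T OR F → true.
(3) has storefront — holds.
So Overall is satisfied (T AND T AND T).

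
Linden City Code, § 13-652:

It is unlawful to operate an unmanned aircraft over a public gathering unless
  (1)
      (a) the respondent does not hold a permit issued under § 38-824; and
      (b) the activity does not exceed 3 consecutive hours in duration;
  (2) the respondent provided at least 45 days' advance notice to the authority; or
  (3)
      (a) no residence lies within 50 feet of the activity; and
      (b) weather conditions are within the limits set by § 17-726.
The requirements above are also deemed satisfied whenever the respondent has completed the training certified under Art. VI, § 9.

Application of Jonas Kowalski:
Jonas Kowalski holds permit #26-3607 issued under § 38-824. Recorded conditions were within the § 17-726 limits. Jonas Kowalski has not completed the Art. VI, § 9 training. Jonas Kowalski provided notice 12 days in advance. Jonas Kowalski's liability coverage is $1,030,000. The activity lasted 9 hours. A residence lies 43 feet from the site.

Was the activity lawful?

(a) not (holds permit) — not satisfied.
(b) ≤ 3 hrs duration — fails.
(1) = F AND F = false.
(2) ≥45 days' notice — not satisfied.
(a) no residence in 50 ft — not met.
(b) weather ok — satisfied.
So (3) is not satisfied (F AND T).
Overall = F OR F OR F = false.
Exception (training certified) — not satisfied.
Result: main false OR exception false → false.

No — unlawful.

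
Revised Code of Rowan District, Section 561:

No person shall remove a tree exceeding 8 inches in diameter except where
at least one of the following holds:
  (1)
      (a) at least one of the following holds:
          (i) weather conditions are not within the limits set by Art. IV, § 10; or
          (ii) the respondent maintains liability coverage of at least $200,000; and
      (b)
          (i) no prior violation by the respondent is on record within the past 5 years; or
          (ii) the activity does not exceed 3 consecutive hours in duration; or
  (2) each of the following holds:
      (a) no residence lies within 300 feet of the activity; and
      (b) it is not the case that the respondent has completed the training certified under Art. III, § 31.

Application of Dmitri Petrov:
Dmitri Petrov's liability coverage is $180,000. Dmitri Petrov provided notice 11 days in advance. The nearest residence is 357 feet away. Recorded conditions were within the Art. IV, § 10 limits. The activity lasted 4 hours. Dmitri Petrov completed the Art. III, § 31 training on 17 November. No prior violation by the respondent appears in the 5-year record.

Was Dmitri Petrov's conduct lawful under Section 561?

No — unlawful.

(i) not (weather ok) — not met.
(ii) coverage ≥ $200,000 — fails.
So (a) is not satisfied (F OR F).
(i) no prior violation — holds.
(ii) ≤ 3 hrs duration — not satisfied.
(b): T OR F → true.
(1) = F AND T = false.
(a) no residence in 300 ft — met.
(b) not (training certified) — not satisfied.
(2) = T AND F = false.
Overall = F OR F = false.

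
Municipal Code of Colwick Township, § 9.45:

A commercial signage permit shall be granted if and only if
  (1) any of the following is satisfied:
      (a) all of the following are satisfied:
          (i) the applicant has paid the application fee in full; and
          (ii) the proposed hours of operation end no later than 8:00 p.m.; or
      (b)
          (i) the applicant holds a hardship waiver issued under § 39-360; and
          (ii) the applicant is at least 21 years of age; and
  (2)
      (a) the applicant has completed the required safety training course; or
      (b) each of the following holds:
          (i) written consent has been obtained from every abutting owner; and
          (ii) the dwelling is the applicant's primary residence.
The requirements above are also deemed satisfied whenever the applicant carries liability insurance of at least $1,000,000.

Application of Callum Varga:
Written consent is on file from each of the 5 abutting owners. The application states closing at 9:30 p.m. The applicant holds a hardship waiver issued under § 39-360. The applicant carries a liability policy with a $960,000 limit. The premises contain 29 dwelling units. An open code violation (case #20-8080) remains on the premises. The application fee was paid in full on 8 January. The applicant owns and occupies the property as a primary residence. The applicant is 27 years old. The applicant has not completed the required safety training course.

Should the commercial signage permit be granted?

(i) fee paid — holds.
(ii) closes by 8 p.m. — not satisfied.
So (a) is not satisfied (T AND F).
(i) hardship waiver — met.
(ii) age ≥ 21 — met.
So (b) is satisfied (T AND T).
(1): F OR T → true.
(a) safety training — fails.
(i) all abutters consent — satisfied.
(ii) primary residence — satisfied.
(b): T AND T → true.
So (2) is satisfied (F OR T).
Overall: T AND T → true.
Exception (insurance ≥ $1,000,000) — not satisfied.
Result: main true OR exception false → true.

Yes — granted.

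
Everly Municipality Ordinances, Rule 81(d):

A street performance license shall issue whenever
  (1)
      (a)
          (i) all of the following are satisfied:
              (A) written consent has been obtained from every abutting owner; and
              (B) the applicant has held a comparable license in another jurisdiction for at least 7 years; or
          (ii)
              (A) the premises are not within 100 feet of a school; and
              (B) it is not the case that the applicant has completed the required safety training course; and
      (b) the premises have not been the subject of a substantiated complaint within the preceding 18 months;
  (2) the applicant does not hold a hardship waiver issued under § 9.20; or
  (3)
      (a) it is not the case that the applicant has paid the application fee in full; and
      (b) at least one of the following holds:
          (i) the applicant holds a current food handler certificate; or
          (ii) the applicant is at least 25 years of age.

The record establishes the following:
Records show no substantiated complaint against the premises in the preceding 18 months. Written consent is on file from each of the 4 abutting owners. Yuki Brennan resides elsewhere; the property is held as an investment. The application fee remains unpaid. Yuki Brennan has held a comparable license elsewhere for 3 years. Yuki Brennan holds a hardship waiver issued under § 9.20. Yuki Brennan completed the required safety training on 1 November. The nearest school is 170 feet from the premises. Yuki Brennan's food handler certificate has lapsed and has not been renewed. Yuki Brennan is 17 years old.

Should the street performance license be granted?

No — denied.

(A) all abutters consent — satisfied.
(B) prior license ≥ 7 yr — fails.
(i): T AND F → false.
(A) ≥100 ft from school — met.
(B) not (safety training) — not met.
(ii): T AND F → false.
(a) = F OR F = false.
(b) no complaint in 18 mo. — met.
So (1) is not satisfied (F AND T).
(2) not (hardship waiver) — not satisfied.
(a) not (fee paid) — holds.
(i) food handler cert. — fails.
(ii) age ≥ 25 — not satisfied.
(b) = F OR F = false.
(3) = T AND F = false.
Overall: F OR F OR F → false.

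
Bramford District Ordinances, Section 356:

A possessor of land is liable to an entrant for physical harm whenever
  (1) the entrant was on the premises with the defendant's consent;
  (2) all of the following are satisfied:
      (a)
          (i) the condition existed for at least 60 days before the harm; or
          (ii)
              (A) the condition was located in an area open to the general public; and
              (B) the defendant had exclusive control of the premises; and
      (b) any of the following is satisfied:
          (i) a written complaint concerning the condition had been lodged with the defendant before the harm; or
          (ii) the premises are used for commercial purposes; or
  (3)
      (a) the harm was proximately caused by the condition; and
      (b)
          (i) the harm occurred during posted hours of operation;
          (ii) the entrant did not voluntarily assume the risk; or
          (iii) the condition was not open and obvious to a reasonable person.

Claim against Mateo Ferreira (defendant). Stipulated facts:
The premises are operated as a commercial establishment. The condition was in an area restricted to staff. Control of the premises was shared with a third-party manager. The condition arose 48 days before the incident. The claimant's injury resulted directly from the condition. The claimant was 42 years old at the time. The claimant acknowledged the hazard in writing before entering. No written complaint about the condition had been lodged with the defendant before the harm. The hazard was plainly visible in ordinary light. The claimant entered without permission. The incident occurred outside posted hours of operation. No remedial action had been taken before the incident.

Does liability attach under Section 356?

(1) consent to enter — not met.
(i) condition ≥60 days old — fails.
(A) public area — fails.
(B) exclusive control — not met.
(ii) = F AND F = false.
So (a) is not satisfied (F OR F).
(i) complaint lodged — fails.
(ii) commercial use — met.
(b) = F OR T = true.
So (2) is not satisfied (F AND T).
(a) proximate cause — met.
(i) during posted hours — not satisfied.
(ii) no assumed risk — not met.
(iii) not open/obvious — not satisfied.
So (b) is not satisfied (F OR F OR F).
(3) = T AND F = false.
So Overall is not satisfied (F OR F OR F).

No — not liable.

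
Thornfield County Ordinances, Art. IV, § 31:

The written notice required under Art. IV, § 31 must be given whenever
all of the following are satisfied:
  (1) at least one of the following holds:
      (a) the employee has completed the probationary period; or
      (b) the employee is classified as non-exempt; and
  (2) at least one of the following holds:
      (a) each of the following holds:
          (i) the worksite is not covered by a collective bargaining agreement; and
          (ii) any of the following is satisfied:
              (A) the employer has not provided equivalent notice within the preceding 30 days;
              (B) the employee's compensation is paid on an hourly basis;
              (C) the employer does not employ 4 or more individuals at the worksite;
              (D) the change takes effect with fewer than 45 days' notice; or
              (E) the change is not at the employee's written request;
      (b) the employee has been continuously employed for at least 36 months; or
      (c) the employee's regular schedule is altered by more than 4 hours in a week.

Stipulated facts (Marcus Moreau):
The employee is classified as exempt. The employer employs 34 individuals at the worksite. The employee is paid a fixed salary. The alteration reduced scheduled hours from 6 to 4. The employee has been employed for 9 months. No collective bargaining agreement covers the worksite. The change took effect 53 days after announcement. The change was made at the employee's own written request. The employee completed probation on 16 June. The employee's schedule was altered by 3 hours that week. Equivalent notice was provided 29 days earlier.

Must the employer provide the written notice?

No — not required.

(a) past probation — satisfied.
(b) non-exempt — not satisfied.
(1): T OR F → true.
(i) no CBA — satisfied.
(A) no recent notice — not satisfied.
(B) hourly-paid — not satisfied.
(C) not (≥ 4 at site) — not satisfied.
(D) < 45 days' notice — not met.
(E) not employee-requested — fails.
So (ii) is not satisfied (F OR F OR F OR F OR F).
(a) = T AND F = false.
(b) tenure ≥ 36 mo. — not met.
(c) schedule shift > 4h — not satisfied.
(2): F OR F OR F → false.
So Overall is not satisfied (T AND F).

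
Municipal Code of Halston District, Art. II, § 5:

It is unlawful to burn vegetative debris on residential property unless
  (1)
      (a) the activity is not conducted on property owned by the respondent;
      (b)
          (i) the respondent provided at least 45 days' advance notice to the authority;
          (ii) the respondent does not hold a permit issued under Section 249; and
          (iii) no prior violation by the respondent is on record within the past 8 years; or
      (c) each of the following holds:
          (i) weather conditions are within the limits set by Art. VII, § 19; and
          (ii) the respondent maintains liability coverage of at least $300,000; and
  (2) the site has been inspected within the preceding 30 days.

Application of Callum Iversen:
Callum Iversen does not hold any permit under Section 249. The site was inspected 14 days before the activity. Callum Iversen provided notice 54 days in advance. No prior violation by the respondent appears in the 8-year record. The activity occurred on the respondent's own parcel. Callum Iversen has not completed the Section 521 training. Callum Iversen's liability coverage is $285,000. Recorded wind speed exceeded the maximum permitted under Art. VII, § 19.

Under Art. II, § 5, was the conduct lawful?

(a) not (own property) — fails.
(i) ≥45 days' notice — holds.
(ii) not (holds permit) — met.
(iii) no prior violation — met.
(b) = T AND T AND T = true.
(i) weather ok — not met.
(ii) coverage ≥ $300,000 — fails.
(c) = F AND F = false.
(1): F OR T OR F → true.
(2) site inspected — holds.
So Overall is satisfied (T AND T).

Yes — lawful.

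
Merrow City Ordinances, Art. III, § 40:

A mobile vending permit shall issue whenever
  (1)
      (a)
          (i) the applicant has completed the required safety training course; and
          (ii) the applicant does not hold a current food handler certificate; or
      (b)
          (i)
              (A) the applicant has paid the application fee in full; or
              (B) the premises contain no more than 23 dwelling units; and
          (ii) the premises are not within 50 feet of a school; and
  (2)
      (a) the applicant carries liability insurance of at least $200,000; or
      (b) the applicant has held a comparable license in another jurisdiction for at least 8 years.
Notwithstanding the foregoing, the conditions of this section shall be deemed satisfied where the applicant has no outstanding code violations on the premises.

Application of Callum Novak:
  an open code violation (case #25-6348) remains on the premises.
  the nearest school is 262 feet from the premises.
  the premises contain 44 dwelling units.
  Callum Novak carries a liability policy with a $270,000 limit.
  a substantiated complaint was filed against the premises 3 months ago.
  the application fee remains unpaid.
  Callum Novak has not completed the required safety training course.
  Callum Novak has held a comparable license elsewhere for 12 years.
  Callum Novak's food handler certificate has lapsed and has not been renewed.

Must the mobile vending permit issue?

(i) safety training — not satisfied.
(ii) not (food handler cert.) — satisfied.
(a): F AND T → false.
(A) fee paid — fails.
(B) ≤ 23 units — not met.
So (i) is not satisfied (F OR F).
(ii) ≥50 ft from school — satisfied.
(b) = F AND T = false.
(1): F OR F → false.
(a) insurance ≥ $200,000 — met.
(b) prior license ≥ 8 yr — satisfied.
So (2) is satisfied (T OR T).
So Overall is not satisfied (F AND T).
Exception (no code violations) — not satisfied.
Result: main false OR exception false → false.

No — denied.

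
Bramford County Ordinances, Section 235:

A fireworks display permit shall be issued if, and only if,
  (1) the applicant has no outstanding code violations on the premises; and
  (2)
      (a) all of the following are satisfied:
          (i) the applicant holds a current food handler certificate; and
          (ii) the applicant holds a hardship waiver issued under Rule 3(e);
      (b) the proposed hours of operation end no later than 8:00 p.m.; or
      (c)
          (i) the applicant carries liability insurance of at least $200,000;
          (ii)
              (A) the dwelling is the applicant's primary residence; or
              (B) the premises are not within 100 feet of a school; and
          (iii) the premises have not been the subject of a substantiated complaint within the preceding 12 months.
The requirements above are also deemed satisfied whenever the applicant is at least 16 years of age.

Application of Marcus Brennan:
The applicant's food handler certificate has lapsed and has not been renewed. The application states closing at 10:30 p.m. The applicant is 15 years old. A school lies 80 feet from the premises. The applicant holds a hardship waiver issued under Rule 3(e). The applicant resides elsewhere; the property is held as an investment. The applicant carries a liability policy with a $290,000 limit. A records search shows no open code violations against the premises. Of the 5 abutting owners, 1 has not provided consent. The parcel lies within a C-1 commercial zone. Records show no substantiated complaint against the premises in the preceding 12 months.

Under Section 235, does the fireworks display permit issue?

No — denied.

(1) no code violations — satisfied.
(i) food handler cert. — fails.
(ii) hardship waiver — satisfied.
(a) = F AND T = false.
(b) closes by 8 p.m. — not satisfied.
(i) insurance ≥ $200,000 — holds.
(A) primary residence — not satisfied.
(B) ≥100 ft from school — not satisfied.
(ii) = F OR F = false.
(iii) no complaint in 12 mo. — satisfied.
(c): T AND F AND T → false.
So (2) is not satisfied (F OR F OR F).
Overall = T AND F = false.
Exception (age ≥ 16) — not satisfied.
Result: main false OR exception false → false.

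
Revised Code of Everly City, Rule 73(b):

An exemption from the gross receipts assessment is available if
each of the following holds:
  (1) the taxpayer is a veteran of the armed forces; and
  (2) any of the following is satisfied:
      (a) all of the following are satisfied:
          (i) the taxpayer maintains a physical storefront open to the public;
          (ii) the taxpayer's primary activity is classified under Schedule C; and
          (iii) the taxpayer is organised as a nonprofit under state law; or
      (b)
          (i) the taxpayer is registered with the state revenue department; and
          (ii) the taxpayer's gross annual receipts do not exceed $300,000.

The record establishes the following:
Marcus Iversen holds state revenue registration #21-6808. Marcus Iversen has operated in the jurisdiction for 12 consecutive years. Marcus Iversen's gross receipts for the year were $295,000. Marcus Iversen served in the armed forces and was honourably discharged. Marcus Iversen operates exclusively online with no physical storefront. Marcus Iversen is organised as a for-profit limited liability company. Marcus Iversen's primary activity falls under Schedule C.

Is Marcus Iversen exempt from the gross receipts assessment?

(1) veteran — holds.
(i) has storefront — fails.
(ii) Schedule C activity — holds.
(iii) nonprofit — not satisfied.
(a) = F AND T AND F = false.
(i) state-registered — met.
(ii) receipts ≤ $300,000 — satisfied.
(b) = T AND T = true.
(2): F OR T → true.
Overall: T AND T → true.

Yes — exempt.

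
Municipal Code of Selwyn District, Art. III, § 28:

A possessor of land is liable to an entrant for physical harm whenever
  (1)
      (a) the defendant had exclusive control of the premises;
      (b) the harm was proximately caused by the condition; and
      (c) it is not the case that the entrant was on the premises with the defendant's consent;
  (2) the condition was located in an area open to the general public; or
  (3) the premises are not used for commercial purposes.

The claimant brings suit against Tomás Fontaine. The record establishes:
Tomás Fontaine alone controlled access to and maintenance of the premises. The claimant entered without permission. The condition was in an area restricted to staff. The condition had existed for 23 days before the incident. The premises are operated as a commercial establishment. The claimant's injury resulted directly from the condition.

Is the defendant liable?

(a) exclusive control — satisfied.
(b) proximate cause — met.
(c) not (consent to enter) — satisfied.
(1): T AND T AND T → true.
(2) public area — fails.
(3) not (commercial use) — not met.
Overall = T OR F OR F = true.

Yes — liable.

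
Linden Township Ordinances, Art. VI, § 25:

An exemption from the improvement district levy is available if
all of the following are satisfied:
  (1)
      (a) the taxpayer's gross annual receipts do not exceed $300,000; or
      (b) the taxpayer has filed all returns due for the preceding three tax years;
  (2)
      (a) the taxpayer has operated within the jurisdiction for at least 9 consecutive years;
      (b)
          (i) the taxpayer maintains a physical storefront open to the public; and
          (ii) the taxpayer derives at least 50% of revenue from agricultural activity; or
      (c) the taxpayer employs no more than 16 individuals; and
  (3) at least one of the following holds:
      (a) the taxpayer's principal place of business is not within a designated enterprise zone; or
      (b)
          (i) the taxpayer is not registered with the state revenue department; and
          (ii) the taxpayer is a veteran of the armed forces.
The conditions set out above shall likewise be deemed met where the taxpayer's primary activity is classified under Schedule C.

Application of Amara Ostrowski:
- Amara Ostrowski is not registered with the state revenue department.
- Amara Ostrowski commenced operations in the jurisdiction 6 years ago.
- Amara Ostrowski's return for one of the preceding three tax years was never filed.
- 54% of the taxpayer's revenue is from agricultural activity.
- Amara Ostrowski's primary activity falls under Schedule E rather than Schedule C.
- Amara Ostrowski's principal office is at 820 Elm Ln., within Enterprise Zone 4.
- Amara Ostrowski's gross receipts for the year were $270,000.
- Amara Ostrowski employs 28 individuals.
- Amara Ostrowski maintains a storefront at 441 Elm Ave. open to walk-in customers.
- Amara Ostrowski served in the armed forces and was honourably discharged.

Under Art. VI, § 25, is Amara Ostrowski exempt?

Yes — exempt.

(a) receipts ≤ $300,000 — satisfied.
(b) returns current — not met.
(1): T OR F → true.
(a) ≥ 9 yrs in jurisdiction — not satisfied.
(i) has storefront — holds.
(ii) ≥50% agricultural — satisfied.
So (b) is satisfied (T AND T).
(c) ≤ 16 employees — fails.
So (2) is satisfied (F OR T OR F).
(a) not (in enterprise zone) — not met.
(i) not (state-registered) — met.
(ii) veteran — met.
(b) = T AND T = true.
(3): F OR T → true.
So Overall is satisfied (T AND T AND T).
Exception (Schedule C activity) — not satisfied.
Result: main true OR exception false → true.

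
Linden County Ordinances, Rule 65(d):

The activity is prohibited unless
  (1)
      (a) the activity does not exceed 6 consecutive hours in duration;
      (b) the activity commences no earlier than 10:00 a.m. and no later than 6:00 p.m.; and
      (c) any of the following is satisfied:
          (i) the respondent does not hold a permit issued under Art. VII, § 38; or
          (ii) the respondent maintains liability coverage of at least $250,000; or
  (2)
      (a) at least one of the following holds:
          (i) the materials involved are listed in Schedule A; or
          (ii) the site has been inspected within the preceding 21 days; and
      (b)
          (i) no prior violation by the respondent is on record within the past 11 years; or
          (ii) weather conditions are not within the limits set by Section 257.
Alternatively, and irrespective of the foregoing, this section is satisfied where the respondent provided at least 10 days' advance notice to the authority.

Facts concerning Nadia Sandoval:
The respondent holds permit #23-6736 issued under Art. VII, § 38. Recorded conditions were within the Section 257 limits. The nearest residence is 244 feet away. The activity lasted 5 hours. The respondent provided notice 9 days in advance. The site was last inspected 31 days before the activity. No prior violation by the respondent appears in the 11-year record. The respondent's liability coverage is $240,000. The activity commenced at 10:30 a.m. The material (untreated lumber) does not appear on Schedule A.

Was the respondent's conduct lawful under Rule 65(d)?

No — unlawful.

(a) ≤ 6 hrs duration — satisfied.
(b) start within hours — satisfied.
(i) not (holds permit) — not satisfied.
(ii) coverage ≥ $250,000 — not met.
So (c) is not satisfied (F OR F).
(1): T AND T AND F → false.
(i) Schedule A material — not satisfied.
(ii) site inspected — not satisfied.
So (a) is not satisfied (F OR F).
(i) no prior violation — met.
(ii) not (weather ok) — not satisfied.
So (b) is satisfied (T OR F).
(2): F AND T → false.
Overall: F OR F → false.
Exception (≥10 days' notice) — not satisfied.
Result: main false OR exception false → false.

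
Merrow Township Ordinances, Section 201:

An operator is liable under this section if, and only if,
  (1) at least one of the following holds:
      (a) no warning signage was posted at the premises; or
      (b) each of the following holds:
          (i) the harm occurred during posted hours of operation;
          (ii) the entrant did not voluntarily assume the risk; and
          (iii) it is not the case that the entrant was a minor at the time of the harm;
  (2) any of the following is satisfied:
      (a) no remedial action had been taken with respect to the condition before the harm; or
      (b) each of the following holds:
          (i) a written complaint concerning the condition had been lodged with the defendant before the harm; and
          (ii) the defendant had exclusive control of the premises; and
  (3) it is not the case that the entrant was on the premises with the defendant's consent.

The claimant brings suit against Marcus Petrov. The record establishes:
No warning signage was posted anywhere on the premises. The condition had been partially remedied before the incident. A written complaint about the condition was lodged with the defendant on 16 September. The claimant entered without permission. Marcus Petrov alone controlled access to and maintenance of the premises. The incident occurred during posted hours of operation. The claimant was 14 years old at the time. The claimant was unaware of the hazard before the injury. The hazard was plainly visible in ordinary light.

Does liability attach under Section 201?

(a) no signage posted — holds.
(i) during posted hours — holds.
(ii) no assumed risk — holds.
(iii) not (entrant a minor) — not satisfied.
(b) = T AND T AND F = false.
(1): T OR F → true.
(a) no remedial action — not satisfied.
(i) complaint lodged — holds.
(ii) exclusive control — satisfied.
(b) = T AND T = true.
(2): F OR T → true.
(3) not (consent to enter) — satisfied.
So Overall is satisfied (T AND T AND T).

Yes — liable.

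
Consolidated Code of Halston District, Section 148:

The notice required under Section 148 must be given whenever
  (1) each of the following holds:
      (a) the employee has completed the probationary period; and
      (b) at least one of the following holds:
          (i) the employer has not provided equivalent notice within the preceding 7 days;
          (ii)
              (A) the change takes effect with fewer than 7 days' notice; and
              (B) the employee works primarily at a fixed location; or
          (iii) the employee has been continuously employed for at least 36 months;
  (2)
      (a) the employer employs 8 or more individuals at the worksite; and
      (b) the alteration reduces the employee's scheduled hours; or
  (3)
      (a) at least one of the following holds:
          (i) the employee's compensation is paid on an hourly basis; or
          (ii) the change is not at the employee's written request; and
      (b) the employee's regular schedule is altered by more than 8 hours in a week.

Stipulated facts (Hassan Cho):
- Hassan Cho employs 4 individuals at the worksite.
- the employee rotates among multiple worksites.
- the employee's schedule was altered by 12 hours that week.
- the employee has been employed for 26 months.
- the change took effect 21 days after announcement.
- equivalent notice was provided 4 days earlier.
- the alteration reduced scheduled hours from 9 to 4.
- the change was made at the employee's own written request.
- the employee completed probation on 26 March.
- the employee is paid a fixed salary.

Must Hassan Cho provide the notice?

No — not required.

(a) past probation — holds.
(i) no recent notice — fails.
(A) < 7 days' notice — not satisfied.
(B) fixed location — fails.
(ii) = F AND F = false.
(iii) tenure ≥ 36 mo. — not met.
(b): F OR F OR F → false.
(1): T AND F → false.
(a) ≥ 8 at site — not met.
(b) hours reduced — holds.
(2): F AND T → false.
(i) hourly-paid — not met.
(ii) not employee-requested — fails.
(a) = F OR F = false.
(b) schedule shift > 8h — satisfied.
(3): F AND T → false.
So Overall is not satisfied (F OR F OR F).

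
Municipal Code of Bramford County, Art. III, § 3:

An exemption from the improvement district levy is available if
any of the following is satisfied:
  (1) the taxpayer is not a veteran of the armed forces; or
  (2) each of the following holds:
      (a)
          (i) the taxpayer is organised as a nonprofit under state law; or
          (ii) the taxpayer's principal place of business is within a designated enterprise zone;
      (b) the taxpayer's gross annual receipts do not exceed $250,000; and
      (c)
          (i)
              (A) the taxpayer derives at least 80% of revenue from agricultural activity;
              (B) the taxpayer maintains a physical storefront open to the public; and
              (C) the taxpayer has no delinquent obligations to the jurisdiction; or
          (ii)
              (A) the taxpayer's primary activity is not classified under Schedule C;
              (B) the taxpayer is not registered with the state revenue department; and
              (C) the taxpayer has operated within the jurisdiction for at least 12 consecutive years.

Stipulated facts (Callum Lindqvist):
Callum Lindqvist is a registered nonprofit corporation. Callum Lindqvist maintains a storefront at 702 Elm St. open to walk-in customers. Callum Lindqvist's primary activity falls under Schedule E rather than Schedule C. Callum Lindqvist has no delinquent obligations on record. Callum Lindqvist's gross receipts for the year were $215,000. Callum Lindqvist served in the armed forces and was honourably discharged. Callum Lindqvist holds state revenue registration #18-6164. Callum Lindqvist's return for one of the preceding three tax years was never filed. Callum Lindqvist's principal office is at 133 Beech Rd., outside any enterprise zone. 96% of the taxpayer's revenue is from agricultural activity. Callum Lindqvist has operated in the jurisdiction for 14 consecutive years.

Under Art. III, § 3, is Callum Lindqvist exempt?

Yes — exempt.

(1) not (veteran) — not satisfied.
(i) nonprofit — holds.
(ii) in enterprise zone — fails.
(a): T OR F → true.
(b) receipts ≤ $250,000 — met.
(A) ≥80% agricultural — holds.
(B) has storefront — met.
(C) no delinquency — satisfied.
(i): T AND T AND T → true.
(A) not (Schedule C activity) — met.
(B) not (state-registered) — fails.
(C) ≥ 12 yrs in jurisdiction — met.
(ii) = T AND F AND T = false.
(c): T OR F → true.
(2) = T AND T AND T = true.
Overall = F OR T = true.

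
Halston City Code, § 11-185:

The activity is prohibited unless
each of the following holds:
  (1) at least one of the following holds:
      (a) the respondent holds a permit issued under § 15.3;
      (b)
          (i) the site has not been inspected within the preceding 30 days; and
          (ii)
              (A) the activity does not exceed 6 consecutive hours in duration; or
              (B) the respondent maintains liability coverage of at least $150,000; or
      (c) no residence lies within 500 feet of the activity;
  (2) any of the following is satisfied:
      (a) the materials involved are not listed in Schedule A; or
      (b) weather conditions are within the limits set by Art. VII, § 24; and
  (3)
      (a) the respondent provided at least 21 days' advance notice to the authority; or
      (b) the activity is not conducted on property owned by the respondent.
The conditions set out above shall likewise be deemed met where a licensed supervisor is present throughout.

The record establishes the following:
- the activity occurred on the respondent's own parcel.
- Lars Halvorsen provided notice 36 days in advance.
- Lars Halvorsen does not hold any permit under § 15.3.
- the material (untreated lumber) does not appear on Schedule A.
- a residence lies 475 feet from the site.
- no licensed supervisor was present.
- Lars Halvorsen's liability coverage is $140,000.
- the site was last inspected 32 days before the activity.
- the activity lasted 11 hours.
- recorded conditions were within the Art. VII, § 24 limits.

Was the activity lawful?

(a) holds permit — not met.
(i) not (site inspected) — holds.
(A) ≤ 6 hrs duration — fails.
(B) coverage ≥ $150,000 — fails.
So (ii) is not satisfied (F OR F).
(b) = T AND F = false.
(c) no residence in 500 ft — not met.
So (1) is not satisfied (F OR F OR F).
(a) not (Schedule A material) — satisfied.
(b) weather ok — satisfied.
(2) = T OR T = true.
(a) ≥21 days' notice — satisfied.
(b) not (own property) — not satisfied.
(3): T OR F → true.
Overall = F AND T AND T = false.
Exception (supervisor present) — not satisfied.
Result: main false OR exception false → false.

No — unlawful.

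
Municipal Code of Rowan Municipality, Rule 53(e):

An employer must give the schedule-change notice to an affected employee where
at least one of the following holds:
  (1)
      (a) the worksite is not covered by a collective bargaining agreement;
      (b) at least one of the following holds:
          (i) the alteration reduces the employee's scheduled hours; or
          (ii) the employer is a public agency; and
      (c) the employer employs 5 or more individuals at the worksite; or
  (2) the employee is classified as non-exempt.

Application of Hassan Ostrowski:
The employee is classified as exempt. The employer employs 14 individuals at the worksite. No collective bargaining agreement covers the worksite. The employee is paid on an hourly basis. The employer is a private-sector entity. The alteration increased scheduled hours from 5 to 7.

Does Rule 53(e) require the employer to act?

(a) no CBA — satisfied.
(i) hours reduced — not met.
(ii) public agency — not met.
(b): F OR F → false.
(c) ≥ 5 at site — holds.
(1): T AND F AND T → false.
(2) non-exempt — not satisfied.
So Overall is not satisfied (F OR F).

No — not required.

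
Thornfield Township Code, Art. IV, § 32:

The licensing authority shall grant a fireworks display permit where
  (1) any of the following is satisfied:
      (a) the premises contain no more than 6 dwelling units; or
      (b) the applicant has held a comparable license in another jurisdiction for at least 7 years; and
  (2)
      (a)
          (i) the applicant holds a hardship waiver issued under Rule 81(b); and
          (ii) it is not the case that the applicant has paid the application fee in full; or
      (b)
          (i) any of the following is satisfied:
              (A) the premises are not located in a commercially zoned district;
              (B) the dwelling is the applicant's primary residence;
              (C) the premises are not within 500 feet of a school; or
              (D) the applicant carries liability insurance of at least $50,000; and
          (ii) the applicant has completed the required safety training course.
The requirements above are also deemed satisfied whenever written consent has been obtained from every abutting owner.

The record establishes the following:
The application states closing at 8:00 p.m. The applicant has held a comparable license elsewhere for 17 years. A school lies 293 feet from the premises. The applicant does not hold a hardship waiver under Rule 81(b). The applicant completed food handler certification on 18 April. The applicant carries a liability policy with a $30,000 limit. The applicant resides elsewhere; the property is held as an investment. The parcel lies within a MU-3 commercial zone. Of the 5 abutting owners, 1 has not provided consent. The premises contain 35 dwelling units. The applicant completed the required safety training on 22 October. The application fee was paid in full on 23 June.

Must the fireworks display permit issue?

(a) ≤ 6 units — fails.
(b) prior license ≥ 7 yr — holds.
So (1) is satisfied (F OR T).
(i) hardship waiver — fails.
(ii) not (fee paid) — fails.
(a): F AND F → false.
(A) not (commercially zoned) — fails.
(B) primary residence — not met.
(C) ≥500 ft from school — fails.
(D) insurance ≥ $50,000 — fails.
(i) = F OR F OR F OR F = false.
(ii) safety training — holds.
So (b) is not satisfied (F AND T).
(2) = F OR F = false.
Overall: T AND F → false.
Exception (all abutters consent) — not satisfied.
Result: main false OR exception false → false.

No — denied.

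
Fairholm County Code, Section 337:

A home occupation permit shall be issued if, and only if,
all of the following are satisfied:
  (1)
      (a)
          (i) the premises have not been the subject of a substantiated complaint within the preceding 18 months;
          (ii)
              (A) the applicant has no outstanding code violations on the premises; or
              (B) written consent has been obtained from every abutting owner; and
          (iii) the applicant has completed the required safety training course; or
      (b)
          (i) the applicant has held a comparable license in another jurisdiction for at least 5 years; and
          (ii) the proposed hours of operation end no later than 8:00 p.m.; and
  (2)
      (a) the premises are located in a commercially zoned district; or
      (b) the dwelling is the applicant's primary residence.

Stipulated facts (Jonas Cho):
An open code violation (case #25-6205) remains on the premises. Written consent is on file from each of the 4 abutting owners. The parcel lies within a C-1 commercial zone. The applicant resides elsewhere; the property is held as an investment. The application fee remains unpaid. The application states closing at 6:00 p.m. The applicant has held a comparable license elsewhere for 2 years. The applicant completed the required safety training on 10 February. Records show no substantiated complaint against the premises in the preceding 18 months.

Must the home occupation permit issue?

(i) no complaint in 18 mo. — met.
(A) no code violations — fails.
(B) all abutters consent — met.
(ii): F OR T → true.
(iii) safety training — holds.
(a): T AND T AND T → true.
(i) prior license ≥ 5 yr — not met.
(ii) closes by 8 p.m. — satisfied.
So (b) is not satisfied (F AND T).
(1) = T OR F = true.
(a) commercially zoned — met.
(b) primary residence — fails.
(2): T OR F → true.
Overall: T AND T → true.

Yes — granted.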